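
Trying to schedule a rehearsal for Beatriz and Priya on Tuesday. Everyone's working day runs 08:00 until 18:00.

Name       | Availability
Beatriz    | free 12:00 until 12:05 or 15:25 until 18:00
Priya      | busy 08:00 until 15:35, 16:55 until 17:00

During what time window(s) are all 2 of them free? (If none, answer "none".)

Beatriz free: 12:00-12:05, 15:25-18:00.
Priya free: 15:35-16:55, 17:00-18:00 (invert busy blocks within the working day).
Beatriz ∩ Priya: 15:35-16:55, 17:00-18:00.

15:35-16:55, 17:00-18:00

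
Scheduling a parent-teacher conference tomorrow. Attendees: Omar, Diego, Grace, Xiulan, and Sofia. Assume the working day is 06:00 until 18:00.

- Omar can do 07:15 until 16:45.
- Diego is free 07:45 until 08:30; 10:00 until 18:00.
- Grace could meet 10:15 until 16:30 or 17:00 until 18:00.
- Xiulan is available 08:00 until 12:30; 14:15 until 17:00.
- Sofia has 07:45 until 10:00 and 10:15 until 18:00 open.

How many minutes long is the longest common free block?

135

Omar ∩ Diego: 07:45-08:30, 10:00-16:45.
Omar ∩ Diego ∩ Grace: 10:15-16:30.
Omar ∩ Diego ∩ Grace ∩ Xiulan: 10:15-12:30, 14:15-16:30.
Omar ∩ Diego ∩ Grace ∩ Xiulan ∩ Sofia: 10:15-12:30, 14:15-16:30.
The longest is 10:15-12:30 at 135 minutes.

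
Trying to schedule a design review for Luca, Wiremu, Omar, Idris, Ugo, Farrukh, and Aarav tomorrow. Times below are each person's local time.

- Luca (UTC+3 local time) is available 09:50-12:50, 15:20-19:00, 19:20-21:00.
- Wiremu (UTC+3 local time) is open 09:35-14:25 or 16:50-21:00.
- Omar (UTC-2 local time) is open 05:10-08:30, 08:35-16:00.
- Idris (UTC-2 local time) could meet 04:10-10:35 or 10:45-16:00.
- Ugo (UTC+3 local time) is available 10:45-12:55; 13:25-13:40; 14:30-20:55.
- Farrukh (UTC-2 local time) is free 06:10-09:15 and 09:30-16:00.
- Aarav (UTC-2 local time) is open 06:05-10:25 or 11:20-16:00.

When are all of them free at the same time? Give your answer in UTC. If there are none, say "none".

08:10-09:50, 13:50-16:00, 16:20-17:55

Luca in UTC: 06:50-09:50, 12:20-16:00, 16:20-18:00 (subtract 3h to convert from UTC+3).
Wiremu in UTC: 06:35-11:25, 13:50-18:00 (subtract 3h to convert from UTC+3).
Omar in UTC: 07:10-10:30, 10:35-18:00 (add 2h to convert from UTC-2).
Idris in UTC: 06:10-12:35, 12:45-18:00 (add 2h to convert from UTC-2).
Ugo in UTC: 07:45-09:55, 10:25-10:40, 11:30-17:55 (subtract 3h to convert from UTC+3).
Farrukh in UTC: 08:10-11:15, 11:30-18:00 (add 2h to convert from UTC-2).
Aarav in UTC: 08:05-12:25, 13:20-18:00 (add 2h to convert from UTC-2).
Luca ∩ Wiremu: 06:50-09:50, 13:50-16:00, 16:20-18:00.
Luca ∩ Wiremu ∩ Omar: 07:10-09:50, 13:50-16:00, 16:20-18:00.
Luca ∩ Wiremu ∩ Omar ∩ Idris: 07:10-09:50, 13:50-16:00, 16:20-18:00.
Luca ∩ Wiremu ∩ Omar ∩ Idris ∩ Ugo: 07:45-09:50, 13:50-16:00, 16:20-17:55.
Luca ∩ Wiremu ∩ Omar ∩ Idris ∩ Ugo ∩ Farrukh: 08:10-09:50, 13:50-16:00, 16:20-17:55.
Luca ∩ Wiremu ∩ Omar ∩ Idris ∩ Ugo ∩ Farrukh ∩ Aarav: 08:10-09:50, 13:50-16:00, 16:20-17:55.
Those are the intersection windows.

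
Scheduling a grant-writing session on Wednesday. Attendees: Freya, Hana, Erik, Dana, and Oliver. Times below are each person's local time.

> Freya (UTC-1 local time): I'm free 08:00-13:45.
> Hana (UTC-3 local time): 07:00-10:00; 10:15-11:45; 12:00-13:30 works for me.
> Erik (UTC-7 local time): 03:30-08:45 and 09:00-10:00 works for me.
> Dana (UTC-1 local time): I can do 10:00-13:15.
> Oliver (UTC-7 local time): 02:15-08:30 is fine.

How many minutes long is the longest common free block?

120

Freya in UTC: 09:00-14:45 (add 1h to convert from UTC-1).
Hana in UTC: 10:00-13:00, 13:15-14:45, 15:00-16:30 (add 3h to convert from UTC-3).
Erik in UTC: 10:30-15:45, 16:00-17:00 (add 7h to convert from UTC-7).
Dana in UTC: 11:00-14:15 (add 1h to convert from UTC-1).
Oliver in UTC: 09:15-15:30 (add 7h to convert from UTC-7).
Freya ∩ Hana: 10:00-13:00, 13:15-14:45.
Freya ∩ Hana ∩ Erik: 10:30-13:00, 13:15-14:45.
Freya ∩ Hana ∩ Erik ∩ Dana: 11:00-13:00, 13:15-14:15.
Freya ∩ Hana ∩ Erik ∩ Dana ∩ Oliver: 11:00-13:00, 13:15-14:15.
So the common availability across everyone is 11:00-13:00, 13:15-14:15.
The longest is 11:00-13:00 at 120 minutes.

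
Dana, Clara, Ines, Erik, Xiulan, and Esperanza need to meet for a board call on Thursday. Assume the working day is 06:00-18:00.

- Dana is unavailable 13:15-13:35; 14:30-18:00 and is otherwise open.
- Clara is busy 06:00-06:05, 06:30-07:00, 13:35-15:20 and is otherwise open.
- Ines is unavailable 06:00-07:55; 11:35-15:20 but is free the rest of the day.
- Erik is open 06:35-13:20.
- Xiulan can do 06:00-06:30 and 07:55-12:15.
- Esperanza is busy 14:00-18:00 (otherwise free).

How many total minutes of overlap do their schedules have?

Dana free: 06:00-13:15, 13:35-14:30 (invert busy blocks within the working day).
Clara free: 06:05-06:30, 07:00-13:35, 15:20-18:00 (invert busy blocks within the working day).
Ines free: 07:55-11:35, 15:20-18:00 (invert busy blocks within the working day).
Erik free: 06:35-13:20.
Xiulan free: 06:00-06:30, 07:55-12:15.
Esperanza free: 06:00-14:00 (invert busy blocks within the working day).
Dana ∩ Clara: 06:05-06:30, 07:00-13:15.
Dana ∩ Clara ∩ Ines: 07:55-11:35.
Dana ∩ Clara ∩ Ines ∩ Erik: 07:55-11:35.
Dana ∩ Clara ∩ Ines ∩ Erik ∩ Xiulan: 07:55-11:35.
Dana ∩ Clara ∩ Ines ∩ Erik ∩ Xiulan ∩ Esperanza: 07:55-11:35.
So the common availability across everyone is 07:55-11:35.
That's a single block of 220 minutes.

220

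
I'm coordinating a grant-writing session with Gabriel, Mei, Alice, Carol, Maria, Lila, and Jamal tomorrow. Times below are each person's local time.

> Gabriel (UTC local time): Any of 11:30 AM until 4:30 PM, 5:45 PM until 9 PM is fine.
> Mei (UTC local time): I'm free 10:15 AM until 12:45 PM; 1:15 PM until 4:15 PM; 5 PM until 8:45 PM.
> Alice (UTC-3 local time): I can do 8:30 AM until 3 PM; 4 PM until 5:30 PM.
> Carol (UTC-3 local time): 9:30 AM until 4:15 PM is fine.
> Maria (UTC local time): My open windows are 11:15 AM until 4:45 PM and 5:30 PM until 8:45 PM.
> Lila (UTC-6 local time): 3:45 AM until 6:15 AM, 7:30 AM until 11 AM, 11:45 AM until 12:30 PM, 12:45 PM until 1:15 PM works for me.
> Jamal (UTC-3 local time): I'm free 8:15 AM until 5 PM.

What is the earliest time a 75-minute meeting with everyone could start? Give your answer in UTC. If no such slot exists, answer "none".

Gabriel in UTC: 11:30-16:30, 17:45-21:00.
Mei in UTC: 10:15-12:45, 13:15-16:15, 17:00-20:45.
Alice in UTC: 11:30-18:00, 19:00-20:30 (add 3h to convert from UTC-3).
Carol in UTC: 12:30-19:15 (add 3h to convert from UTC-3).
Maria in UTC: 11:15-16:45, 17:30-20:45.
Lila in UTC: 09:45-12:15, 13:30-17:00, 17:45-18:30, 18:45-19:15 (add 6h to convert from UTC-6).
Jamal in UTC: 11:15-20:00 (add 3h to convert from UTC-3).
Gabriel ∩ Mei: 11:30-12:45, 13:15-16:15, 17:45-20:45.
Gabriel ∩ Mei ∩ Alice: 11:30-12:45, 13:15-16:15, 17:45-18:00, 19:00-20:30.
Gabriel ∩ Mei ∩ Alice ∩ Carol: 12:30-12:45, 13:15-16:15, 17:45-18:00, 19:00-19:15.
Gabriel ∩ Mei ∩ Alice ∩ Carol ∩ Maria: 12:30-12:45, 13:15-16:15, 17:45-18:00, 19:00-19:15.
Gabriel ∩ Mei ∩ Alice ∩ Carol ∩ Maria ∩ Lila: 13:30-16:15, 17:45-18:00, 19:00-19:15.
Gabriel ∩ Mei ∩ Alice ∩ Carol ∩ Maria ∩ Lila ∩ Jamal: 13:30-16:15, 17:45-18:00, 19:00-19:15.
So the common availability across everyone is 13:30-16:15, 17:45-18:00, 19:00-19:15.
The first common window of at least 75 minutes is 13:30-16:15, so the earliest start is 13:30.

13:30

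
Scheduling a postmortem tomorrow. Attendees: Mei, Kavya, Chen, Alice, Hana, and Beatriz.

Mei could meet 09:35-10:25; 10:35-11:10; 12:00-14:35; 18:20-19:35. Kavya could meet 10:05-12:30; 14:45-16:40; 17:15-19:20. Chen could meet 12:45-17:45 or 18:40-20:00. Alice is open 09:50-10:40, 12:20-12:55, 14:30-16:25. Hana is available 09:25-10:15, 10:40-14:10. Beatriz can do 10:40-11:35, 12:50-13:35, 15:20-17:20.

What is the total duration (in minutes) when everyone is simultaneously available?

0

Mei ∩ Kavya: 10:05-10:25, 10:35-11:10, 12:00-12:30, 18:20-19:20.
Mei ∩ Kavya ∩ Chen: 18:40-19:20.
Mei ∩ Kavya ∩ Chen ∩ Alice: ∅.
Mei ∩ Kavya ∩ Chen ∩ Alice ∩ Hana: ∅.
Mei ∩ Kavya ∩ Chen ∩ Alice ∩ Hana ∩ Beatriz: ∅.
There is no time when everyone is free.
There is no common window, so the total is 0 minutes.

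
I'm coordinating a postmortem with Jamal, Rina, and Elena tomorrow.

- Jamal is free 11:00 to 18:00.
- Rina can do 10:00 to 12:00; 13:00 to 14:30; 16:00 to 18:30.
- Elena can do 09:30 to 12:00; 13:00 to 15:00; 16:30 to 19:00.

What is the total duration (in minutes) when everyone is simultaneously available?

Jamal ∩ Rina: 11:00-12:00, 13:00-14:30, 16:00-18:00.
Jamal ∩ Rina ∩ Elena: 11:00-12:00, 13:00-14:30, 16:30-18:00.
So the common availability across everyone is 11:00-12:00, 13:00-14:30, 16:30-18:00.
Summing the common windows: 60 + 90 + 90 = 240 minutes.

240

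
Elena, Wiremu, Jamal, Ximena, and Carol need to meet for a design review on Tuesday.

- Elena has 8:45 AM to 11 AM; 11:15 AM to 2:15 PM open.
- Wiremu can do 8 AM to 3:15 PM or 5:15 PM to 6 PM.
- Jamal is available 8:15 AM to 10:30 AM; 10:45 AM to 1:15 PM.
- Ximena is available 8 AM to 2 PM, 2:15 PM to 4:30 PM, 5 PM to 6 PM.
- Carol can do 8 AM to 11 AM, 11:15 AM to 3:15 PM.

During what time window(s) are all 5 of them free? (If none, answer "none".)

Elena ∩ Wiremu: 08:45-11:00, 11:15-14:15.
Elena ∩ Wiremu ∩ Jamal: 08:45-10:30, 10:45-11:00, 11:15-13:15.
Elena ∩ Wiremu ∩ Jamal ∩ Ximena: 08:45-10:30, 10:45-11:00, 11:15-13:15.
Elena ∩ Wiremu ∩ Jamal ∩ Ximena ∩ Carol: 08:45-10:30, 10:45-11:00, 11:15-13:15.
So the common availability across everyone is 08:45-10:30, 10:45-11:00, 11:15-13:15.

08:45-10:30, 10:45-11:00, 11:15-13:15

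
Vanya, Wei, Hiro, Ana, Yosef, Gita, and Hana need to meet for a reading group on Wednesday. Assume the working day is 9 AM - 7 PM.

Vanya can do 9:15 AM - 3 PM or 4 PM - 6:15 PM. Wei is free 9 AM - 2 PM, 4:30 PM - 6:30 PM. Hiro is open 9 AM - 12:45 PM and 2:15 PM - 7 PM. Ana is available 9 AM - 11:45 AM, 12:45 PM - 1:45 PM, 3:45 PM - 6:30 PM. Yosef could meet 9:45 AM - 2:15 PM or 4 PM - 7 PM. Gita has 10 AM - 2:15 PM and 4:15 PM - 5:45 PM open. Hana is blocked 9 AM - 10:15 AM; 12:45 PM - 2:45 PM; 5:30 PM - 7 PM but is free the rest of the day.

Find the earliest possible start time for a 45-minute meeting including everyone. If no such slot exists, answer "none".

Vanya free: 09:15-15:00, 16:00-18:15.
Wei free: 09:00-14:00, 16:30-18:30.
Hiro free: 09:00-12:45, 14:15-19:00.
Ana free: 09:00-11:45, 12:45-13:45, 15:45-18:30.
Yosef free: 09:45-14:15, 16:00-19:00.
Gita free: 10:00-14:15, 16:15-17:45.
Hana free: 10:15-12:45, 14:45-17:30 (invert busy blocks within the working day).
Vanya ∩ Wei: 09:15-14:00, 16:30-18:15.
Vanya ∩ Wei ∩ Hiro: 09:15-12:45, 16:30-18:15.
Vanya ∩ Wei ∩ Hiro ∩ Ana: 09:15-11:45, 16:30-18:15.
Vanya ∩ Wei ∩ Hiro ∩ Ana ∩ Yosef: 09:45-11:45, 16:30-18:15.
Vanya ∩ Wei ∩ Hiro ∩ Ana ∩ Yosef ∩ Gita: 10:00-11:45, 16:30-17:45.
Vanya ∩ Wei ∩ Hiro ∩ Ana ∩ Yosef ∩ Gita ∩ Hana: 10:15-11:45, 16:30-17:30.
Those are the intersection windows.
The first common window of at least 45 minutes is 10:15-11:45, so the earliest start is 10:15.

10:15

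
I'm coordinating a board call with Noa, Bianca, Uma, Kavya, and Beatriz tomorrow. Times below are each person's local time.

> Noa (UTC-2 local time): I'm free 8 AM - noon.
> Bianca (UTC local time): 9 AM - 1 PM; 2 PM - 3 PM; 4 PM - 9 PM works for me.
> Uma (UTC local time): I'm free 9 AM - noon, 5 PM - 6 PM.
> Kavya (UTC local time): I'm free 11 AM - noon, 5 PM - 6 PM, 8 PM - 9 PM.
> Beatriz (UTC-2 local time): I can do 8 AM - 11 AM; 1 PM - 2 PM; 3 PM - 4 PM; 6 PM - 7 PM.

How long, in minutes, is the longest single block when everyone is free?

60

Noa in UTC: 10:00-14:00 (add 2h to convert from UTC-2).
Bianca in UTC: 09:00-13:00, 14:00-15:00, 16:00-21:00.
Uma in UTC: 09:00-12:00, 17:00-18:00.
Kavya in UTC: 11:00-12:00, 17:00-18:00, 20:00-21:00.
Beatriz in UTC: 10:00-13:00, 15:00-16:00, 17:00-18:00, 20:00-21:00 (add 2h to convert from UTC-2).
Noa ∩ Bianca: 10:00-13:00.
Noa ∩ Bianca ∩ Uma: 10:00-12:00.
Noa ∩ Bianca ∩ Uma ∩ Kavya: 11:00-12:00.
Noa ∩ Bianca ∩ Uma ∩ Kavya ∩ Beatriz: 11:00-12:00.
Those are the intersection windows.
The longest is 11:00-12:00 at 60 minutes.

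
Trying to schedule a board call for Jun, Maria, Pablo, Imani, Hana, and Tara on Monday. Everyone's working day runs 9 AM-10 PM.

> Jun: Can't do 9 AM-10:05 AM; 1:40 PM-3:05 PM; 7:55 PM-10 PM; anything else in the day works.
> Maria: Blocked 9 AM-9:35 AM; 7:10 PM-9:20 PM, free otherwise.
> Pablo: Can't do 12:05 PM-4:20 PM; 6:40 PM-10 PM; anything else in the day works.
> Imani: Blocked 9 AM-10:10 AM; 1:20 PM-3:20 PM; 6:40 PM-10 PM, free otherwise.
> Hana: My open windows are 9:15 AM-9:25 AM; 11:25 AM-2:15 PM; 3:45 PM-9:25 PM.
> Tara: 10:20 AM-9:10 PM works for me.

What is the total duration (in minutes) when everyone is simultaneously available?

180

Jun free: 10:05-13:40, 15:05-19:55 (invert busy blocks within the working day).
Maria free: 09:35-19:10, 21:20-22:00 (invert busy blocks within the working day).
Pablo free: 09:00-12:05, 16:20-18:40 (invert busy blocks within the working day).
Imani free: 10:10-13:20, 15:20-18:40 (invert busy blocks within the working day).
Hana free: 09:15-09:25, 11:25-14:15, 15:45-21:25.
Tara free: 10:20-21:10.
Jun ∩ Maria: 10:05-13:40, 15:05-19:10.
Jun ∩ Maria ∩ Pablo: 10:05-12:05, 16:20-18:40.
Jun ∩ Maria ∩ Pablo ∩ Imani: 10:10-12:05, 16:20-18:40.
Jun ∩ Maria ∩ Pablo ∩ Imani ∩ Hana: 11:25-12:05, 16:20-18:40.
Jun ∩ Maria ∩ Pablo ∩ Imani ∩ Hana ∩ Tara: 11:25-12:05, 16:20-18:40.
Summing the common windows: 40 + 140 = 180 minutes.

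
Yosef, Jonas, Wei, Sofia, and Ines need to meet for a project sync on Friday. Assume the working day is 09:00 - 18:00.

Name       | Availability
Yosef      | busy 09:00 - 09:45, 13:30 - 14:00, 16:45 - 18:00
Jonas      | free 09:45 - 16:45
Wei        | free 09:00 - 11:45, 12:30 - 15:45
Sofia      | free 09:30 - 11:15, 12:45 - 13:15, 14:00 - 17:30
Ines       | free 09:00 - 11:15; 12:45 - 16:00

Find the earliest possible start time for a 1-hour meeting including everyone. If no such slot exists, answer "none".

09:45

Yosef free: 09:45-13:30, 14:00-16:45 (invert busy blocks within the working day).
Jonas free: 09:45-16:45.
Wei free: 09:00-11:45, 12:30-15:45.
Sofia free: 09:30-11:15, 12:45-13:15, 14:00-17:30.
Ines free: 09:00-11:15, 12:45-16:00.
Yosef ∩ Jonas: 09:45-13:30, 14:00-16:45.
Yosef ∩ Jonas ∩ Wei: 09:45-11:45, 12:30-13:30, 14:00-15:45.
Yosef ∩ Jonas ∩ Wei ∩ Sofia: 09:45-11:15, 12:45-13:15, 14:00-15:45.
Yosef ∩ Jonas ∩ Wei ∩ Sofia ∩ Ines: 09:45-11:15, 12:45-13:15, 14:00-15:45.
Those are the intersection windows.
The first common window of at least 60 minutes is 09:45-11:15, so the earliest start is 09:45.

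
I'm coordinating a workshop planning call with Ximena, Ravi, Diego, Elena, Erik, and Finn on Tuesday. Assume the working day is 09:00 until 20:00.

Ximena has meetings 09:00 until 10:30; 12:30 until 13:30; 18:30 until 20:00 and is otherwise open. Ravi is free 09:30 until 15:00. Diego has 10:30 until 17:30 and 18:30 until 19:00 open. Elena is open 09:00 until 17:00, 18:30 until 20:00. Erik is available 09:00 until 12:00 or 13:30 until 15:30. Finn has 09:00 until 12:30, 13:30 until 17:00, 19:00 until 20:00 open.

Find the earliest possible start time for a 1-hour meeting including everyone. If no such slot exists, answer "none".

Ximena free: 10:30-12:30, 13:30-18:30 (invert busy blocks within the working day).
Ravi free: 09:30-15:00.
Diego free: 10:30-17:30, 18:30-19:00.
Elena free: 09:00-17:00, 18:30-20:00.
Erik free: 09:00-12:00, 13:30-15:30.
Finn free: 09:00-12:30, 13:30-17:00, 19:00-20:00.
Ximena ∩ Ravi: 10:30-12:30, 13:30-15:00.
Ximena ∩ Ravi ∩ Diego: 10:30-12:30, 13:30-15:00.
Ximena ∩ Ravi ∩ Diego ∩ Elena: 10:30-12:30, 13:30-15:00.
Ximena ∩ Ravi ∩ Diego ∩ Elena ∩ Erik: 10:30-12:00, 13:30-15:00.
Ximena ∩ Ravi ∩ Diego ∩ Elena ∩ Erik ∩ Finn: 10:30-12:00, 13:30-15:00.
Those are the intersection windows.
The first common window of at least 60 minutes is 10:30-12:00, so the earliest start is 10:30.

10:30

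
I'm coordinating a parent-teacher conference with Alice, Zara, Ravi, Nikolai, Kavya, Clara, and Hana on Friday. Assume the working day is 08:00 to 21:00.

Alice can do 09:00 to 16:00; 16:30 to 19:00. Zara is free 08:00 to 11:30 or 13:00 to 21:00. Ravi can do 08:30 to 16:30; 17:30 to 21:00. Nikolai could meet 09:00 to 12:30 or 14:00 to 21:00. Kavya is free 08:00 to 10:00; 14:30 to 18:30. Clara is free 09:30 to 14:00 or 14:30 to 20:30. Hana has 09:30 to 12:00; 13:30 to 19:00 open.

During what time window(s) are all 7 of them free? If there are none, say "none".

09:30-10:00, 14:30-16:00, 17:30-18:30

Alice ∩ Zara: 09:00-11:30, 13:00-16:00, 16:30-19:00.
Alice ∩ Zara ∩ Ravi: 09:00-11:30, 13:00-16:00, 17:30-19:00.
Alice ∩ Zara ∩ Ravi ∩ Nikolai: 09:00-11:30, 14:00-16:00, 17:30-19:00.
Alice ∩ Zara ∩ Ravi ∩ Nikolai ∩ Kavya: 09:00-10:00, 14:30-16:00, 17:30-18:30.
Alice ∩ Zara ∩ Ravi ∩ Nikolai ∩ Kavya ∩ Clara: 09:30-10:00, 14:30-16:00, 17:30-18:30.
Alice ∩ Zara ∩ Ravi ∩ Nikolai ∩ Kavya ∩ Clara ∩ Hana: 09:30-10:00, 14:30-16:00, 17:30-18:30.
So the common availability across everyone is 09:30-10:00, 14:30-16:00, 17:30-18:30.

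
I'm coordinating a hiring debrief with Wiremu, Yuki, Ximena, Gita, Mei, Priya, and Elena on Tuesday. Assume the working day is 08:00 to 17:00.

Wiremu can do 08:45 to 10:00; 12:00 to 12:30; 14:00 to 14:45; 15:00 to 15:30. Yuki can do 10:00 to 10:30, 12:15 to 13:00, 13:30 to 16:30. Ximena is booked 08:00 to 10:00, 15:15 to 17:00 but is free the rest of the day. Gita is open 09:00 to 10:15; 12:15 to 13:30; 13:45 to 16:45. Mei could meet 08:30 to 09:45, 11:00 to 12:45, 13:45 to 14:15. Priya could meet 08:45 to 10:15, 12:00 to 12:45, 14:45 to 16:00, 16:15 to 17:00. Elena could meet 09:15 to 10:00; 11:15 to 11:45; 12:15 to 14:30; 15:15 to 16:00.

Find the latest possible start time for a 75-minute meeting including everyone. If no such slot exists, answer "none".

Wiremu free: 08:45-10:00, 12:00-12:30, 14:00-14:45, 15:00-15:30.
Yuki free: 10:00-10:30, 12:15-13:00, 13:30-16:30.
Ximena free: 10:00-15:15 (invert busy blocks within the working day).
Gita free: 09:00-10:15, 12:15-13:30, 13:45-16:45.
Mei free: 08:30-09:45, 11:00-12:45, 13:45-14:15.
Priya free: 08:45-10:15, 12:00-12:45, 14:45-16:00, 16:15-17:00.
Elena free: 09:15-10:00, 11:15-11:45, 12:15-14:30, 15:15-16:00.
Wiremu ∩ Yuki: 12:15-12:30, 14:00-14:45, 15:00-15:30.
Wiremu ∩ Yuki ∩ Ximena: 12:15-12:30, 14:00-14:45, 15:00-15:15.
Wiremu ∩ Yuki ∩ Ximena ∩ Gita: 12:15-12:30, 14:00-14:45, 15:00-15:15.
Wiremu ∩ Yuki ∩ Ximena ∩ Gita ∩ Mei: 12:15-12:30, 14:00-14:15.
Wiremu ∩ Yuki ∩ Ximena ∩ Gita ∩ Mei ∩ Priya: 12:15-12:30.
Wiremu ∩ Yuki ∩ Ximena ∩ Gita ∩ Mei ∩ Priya ∩ Elena: 12:15-12:30.
So the common availability across everyone is 12:15-12:30.
No common window is at least 75 minutes long.

none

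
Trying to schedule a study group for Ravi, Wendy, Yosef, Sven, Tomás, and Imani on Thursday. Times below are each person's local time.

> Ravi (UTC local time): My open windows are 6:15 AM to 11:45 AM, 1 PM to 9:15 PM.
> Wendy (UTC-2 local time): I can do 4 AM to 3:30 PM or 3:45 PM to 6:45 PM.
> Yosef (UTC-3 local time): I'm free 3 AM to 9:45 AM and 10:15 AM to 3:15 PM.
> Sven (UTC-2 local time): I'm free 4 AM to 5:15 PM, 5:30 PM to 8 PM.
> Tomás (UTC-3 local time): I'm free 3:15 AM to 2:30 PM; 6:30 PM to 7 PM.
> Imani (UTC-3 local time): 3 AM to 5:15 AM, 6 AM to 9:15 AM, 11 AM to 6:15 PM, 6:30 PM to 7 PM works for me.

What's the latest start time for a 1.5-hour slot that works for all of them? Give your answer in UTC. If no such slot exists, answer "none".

Ravi in UTC: 06:15-11:45, 13:00-21:15.
Wendy in UTC: 06:00-17:30, 17:45-20:45 (add 2h to convert from UTC-2).
Yosef in UTC: 06:00-12:45, 13:15-18:15 (add 3h to convert from UTC-3).
Sven in UTC: 06:00-19:15, 19:30-22:00 (add 2h to convert from UTC-2).
Tomás in UTC: 06:15-17:30, 21:30-22:00 (add 3h to convert from UTC-3).
Imani in UTC: 06:00-08:15, 09:00-12:15, 14:00-21:15, 21:30-22:00 (add 3h to convert from UTC-3).
Ravi ∩ Wendy: 06:15-11:45, 13:00-17:30, 17:45-20:45.
Ravi ∩ Wendy ∩ Yosef: 06:15-11:45, 13:15-17:30, 17:45-18:15.
Ravi ∩ Wendy ∩ Yosef ∩ Sven: 06:15-11:45, 13:15-17:30, 17:45-18:15.
Ravi ∩ Wendy ∩ Yosef ∩ Sven ∩ Tomás: 06:15-11:45, 13:15-17:30.
Ravi ∩ Wendy ∩ Yosef ∩ Sven ∩ Tomás ∩ Imani: 06:15-08:15, 09:00-11:45, 14:00-17:30.
The last common window of at least 90 minutes is 14:00-17:30; a 90-minute meeting can start as late as 16:00 and still end by 17:30.

16:00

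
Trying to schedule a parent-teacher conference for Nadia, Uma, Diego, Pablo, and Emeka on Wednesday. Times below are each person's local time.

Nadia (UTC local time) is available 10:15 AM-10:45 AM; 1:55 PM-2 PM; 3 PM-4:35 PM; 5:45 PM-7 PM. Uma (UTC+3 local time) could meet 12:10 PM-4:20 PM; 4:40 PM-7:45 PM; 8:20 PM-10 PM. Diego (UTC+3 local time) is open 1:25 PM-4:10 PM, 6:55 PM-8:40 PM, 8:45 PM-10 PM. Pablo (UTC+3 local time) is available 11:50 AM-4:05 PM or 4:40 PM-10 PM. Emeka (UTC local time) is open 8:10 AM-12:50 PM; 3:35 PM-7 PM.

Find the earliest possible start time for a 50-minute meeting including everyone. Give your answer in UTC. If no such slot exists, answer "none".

17:45

Nadia in UTC: 10:15-10:45, 13:55-14:00, 15:00-16:35, 17:45-19:00.
Uma in UTC: 09:10-13:20, 13:40-16:45, 17:20-19:00 (subtract 3h to convert from UTC+3).
Diego in UTC: 10:25-13:10, 15:55-17:40, 17:45-19:00 (subtract 3h to convert from UTC+3).
Pablo in UTC: 08:50-13:05, 13:40-19:00 (subtract 3h to convert from UTC+3).
Emeka in UTC: 08:10-12:50, 15:35-19:00.
Nadia ∩ Uma: 10:15-10:45, 13:55-14:00, 15:00-16:35, 17:45-19:00.
Nadia ∩ Uma ∩ Diego: 10:25-10:45, 15:55-16:35, 17:45-19:00.
Nadia ∩ Uma ∩ Diego ∩ Pablo: 10:25-10:45, 15:55-16:35, 17:45-19:00.
Nadia ∩ Uma ∩ Diego ∩ Pablo ∩ Emeka: 10:25-10:45, 15:55-16:35, 17:45-19:00.
The first common window of at least 50 minutes is 17:45-19:00, so the earliest start is 17:45.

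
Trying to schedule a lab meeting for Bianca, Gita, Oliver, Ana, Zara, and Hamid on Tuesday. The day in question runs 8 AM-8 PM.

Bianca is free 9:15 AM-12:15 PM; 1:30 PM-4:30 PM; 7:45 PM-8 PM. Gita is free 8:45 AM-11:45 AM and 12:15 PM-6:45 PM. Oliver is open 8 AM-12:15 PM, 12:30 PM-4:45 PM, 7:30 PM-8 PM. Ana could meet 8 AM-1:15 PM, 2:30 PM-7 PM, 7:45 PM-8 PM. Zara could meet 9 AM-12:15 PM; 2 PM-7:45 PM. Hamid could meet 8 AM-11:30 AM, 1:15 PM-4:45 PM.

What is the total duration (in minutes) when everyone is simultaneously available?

255

Bianca ∩ Gita: 09:15-11:45, 13:30-16:30.
Bianca ∩ Gita ∩ Oliver: 09:15-11:45, 13:30-16:30.
Bianca ∩ Gita ∩ Oliver ∩ Ana: 09:15-11:45, 14:30-16:30.
Bianca ∩ Gita ∩ Oliver ∩ Ana ∩ Zara: 09:15-11:45, 14:30-16:30.
Bianca ∩ Gita ∩ Oliver ∩ Ana ∩ Zara ∩ Hamid: 09:15-11:30, 14:30-16:30.
So the common availability across everyone is 09:15-11:30, 14:30-16:30.
Summing the common windows: 135 + 120 = 255 minutes.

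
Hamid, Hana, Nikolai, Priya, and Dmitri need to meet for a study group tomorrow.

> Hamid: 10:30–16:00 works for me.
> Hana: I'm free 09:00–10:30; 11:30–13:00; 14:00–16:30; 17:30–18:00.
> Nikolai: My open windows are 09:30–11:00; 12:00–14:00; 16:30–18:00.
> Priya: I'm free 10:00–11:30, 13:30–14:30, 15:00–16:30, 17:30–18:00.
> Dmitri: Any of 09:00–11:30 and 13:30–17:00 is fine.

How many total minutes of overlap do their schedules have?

Hamid ∩ Hana: 11:30-13:00, 14:00-16:00.
Hamid ∩ Hana ∩ Nikolai: 12:00-13:00.
Hamid ∩ Hana ∩ Nikolai ∩ Priya: ∅.
Hamid ∩ Hana ∩ Nikolai ∩ Priya ∩ Dmitri: ∅.
There is no time when everyone is free.
There is no common window, so the total is 0 minutes.

0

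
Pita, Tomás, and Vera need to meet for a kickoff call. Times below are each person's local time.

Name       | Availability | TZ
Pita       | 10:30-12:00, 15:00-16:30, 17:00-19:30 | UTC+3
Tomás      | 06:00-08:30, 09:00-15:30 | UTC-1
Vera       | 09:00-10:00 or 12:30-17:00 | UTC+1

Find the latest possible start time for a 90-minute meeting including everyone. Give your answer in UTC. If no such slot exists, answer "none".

Pita in UTC: 07:30-09:00, 12:00-13:30, 14:00-16:30 (subtract 3h to convert from UTC+3).
Tomás in UTC: 07:00-09:30, 10:00-16:30 (add 1h to convert from UTC-1).
Vera in UTC: 08:00-09:00, 11:30-16:00 (subtract 1h to convert from UTC+1).
Pita ∩ Tomás: 07:30-09:00, 12:00-13:30, 14:00-16:30.
Pita ∩ Tomás ∩ Vera: 08:00-09:00, 12:00-13:30, 14:00-16:00.
The last common window of at least 90 minutes is 14:00-16:00; a 90-minute meeting can start as late as 14:30 and still end by 16:00.

14:30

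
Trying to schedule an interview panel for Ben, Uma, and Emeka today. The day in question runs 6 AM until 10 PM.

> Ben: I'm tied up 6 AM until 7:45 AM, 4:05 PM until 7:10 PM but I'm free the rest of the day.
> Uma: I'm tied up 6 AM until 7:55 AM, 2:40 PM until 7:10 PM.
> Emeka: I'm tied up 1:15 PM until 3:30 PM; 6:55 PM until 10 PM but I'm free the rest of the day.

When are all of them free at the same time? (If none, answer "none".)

07:55-13:15

Ben free: 07:45-16:05, 19:10-22:00 (invert busy blocks within the working day).
Uma free: 07:55-14:40, 19:10-22:00 (invert busy blocks within the working day).
Emeka free: 06:00-13:15, 15:30-18:55 (invert busy blocks within the working day).
Ben ∩ Uma: 07:55-14:40, 19:10-22:00.
Ben ∩ Uma ∩ Emeka: 07:55-13:15.
Those are the intersection windows.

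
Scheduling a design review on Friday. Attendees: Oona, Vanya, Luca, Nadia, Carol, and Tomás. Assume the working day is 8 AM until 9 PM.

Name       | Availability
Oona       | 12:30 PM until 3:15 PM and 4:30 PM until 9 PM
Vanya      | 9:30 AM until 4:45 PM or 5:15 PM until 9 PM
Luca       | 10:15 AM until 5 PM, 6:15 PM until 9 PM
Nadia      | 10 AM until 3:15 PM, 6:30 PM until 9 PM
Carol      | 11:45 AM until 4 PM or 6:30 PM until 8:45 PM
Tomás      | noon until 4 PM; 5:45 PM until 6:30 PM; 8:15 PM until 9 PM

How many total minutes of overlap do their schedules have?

195

Oona ∩ Vanya: 12:30-15:15, 16:30-16:45, 17:15-21:00.
Oona ∩ Vanya ∩ Luca: 12:30-15:15, 16:30-16:45, 18:15-21:00.
Oona ∩ Vanya ∩ Luca ∩ Nadia: 12:30-15:15, 18:30-21:00.
Oona ∩ Vanya ∩ Luca ∩ Nadia ∩ Carol: 12:30-15:15, 18:30-20:45.
Oona ∩ Vanya ∩ Luca ∩ Nadia ∩ Carol ∩ Tomás: 12:30-15:15, 20:15-20:45.
Summing the common windows: 165 + 30 = 195 minutes.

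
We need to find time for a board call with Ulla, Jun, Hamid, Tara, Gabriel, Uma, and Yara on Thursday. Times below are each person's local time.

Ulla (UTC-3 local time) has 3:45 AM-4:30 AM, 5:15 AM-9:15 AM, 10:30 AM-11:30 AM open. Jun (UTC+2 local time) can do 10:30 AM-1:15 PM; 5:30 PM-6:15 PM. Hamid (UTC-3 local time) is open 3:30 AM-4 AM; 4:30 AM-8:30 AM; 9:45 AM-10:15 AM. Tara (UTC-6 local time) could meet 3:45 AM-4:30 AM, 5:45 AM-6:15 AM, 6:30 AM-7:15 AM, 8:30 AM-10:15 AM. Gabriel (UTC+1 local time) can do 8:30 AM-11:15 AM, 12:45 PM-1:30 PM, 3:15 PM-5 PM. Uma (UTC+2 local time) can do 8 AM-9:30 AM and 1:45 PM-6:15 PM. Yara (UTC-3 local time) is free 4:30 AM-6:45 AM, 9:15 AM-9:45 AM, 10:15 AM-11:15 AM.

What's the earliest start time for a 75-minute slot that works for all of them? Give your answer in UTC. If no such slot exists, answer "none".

Ulla in UTC: 06:45-07:30, 08:15-12:15, 13:30-14:30 (add 3h to convert from UTC-3).
Jun in UTC: 08:30-11:15, 15:30-16:15 (subtract 2h to convert from UTC+2).
Hamid in UTC: 06:30-07:00, 07:30-11:30, 12:45-13:15 (add 3h to convert from UTC-3).
Tara in UTC: 09:45-10:30, 11:45-12:15, 12:30-13:15, 14:30-16:15 (add 6h to convert from UTC-6).
Gabriel in UTC: 07:30-10:15, 11:45-12:30, 14:15-16:00 (subtract 1h to convert from UTC+1).
Uma in UTC: 06:00-07:30, 11:45-16:15 (subtract 2h to convert from UTC+2).
Yara in UTC: 07:30-09:45, 12:15-12:45, 13:15-14:15 (add 3h to convert from UTC-3).
Ulla ∩ Jun: 08:30-11:15.
Ulla ∩ Jun ∩ Hamid: 08:30-11:15.
Ulla ∩ Jun ∩ Hamid ∩ Tara: 09:45-10:30.
Ulla ∩ Jun ∩ Hamid ∩ Tara ∩ Gabriel: 09:45-10:15.
Ulla ∩ Jun ∩ Hamid ∩ Tara ∩ Gabriel ∩ Uma: ∅.
Ulla ∩ Jun ∩ Hamid ∩ Tara ∩ Gabriel ∩ Uma ∩ Yara: ∅.
There is no time when everyone is free.
No common window is at least 75 minutes long.

none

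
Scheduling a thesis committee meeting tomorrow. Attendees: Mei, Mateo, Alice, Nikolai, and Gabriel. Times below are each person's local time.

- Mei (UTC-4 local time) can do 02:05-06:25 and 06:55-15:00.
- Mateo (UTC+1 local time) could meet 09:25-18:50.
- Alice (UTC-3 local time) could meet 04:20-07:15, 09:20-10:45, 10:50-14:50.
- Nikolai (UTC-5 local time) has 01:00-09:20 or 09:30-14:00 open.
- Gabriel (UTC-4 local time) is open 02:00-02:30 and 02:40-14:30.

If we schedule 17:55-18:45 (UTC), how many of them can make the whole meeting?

Mei in UTC: 06:05-10:25, 10:55-19:00 (add 4h to convert from UTC-4).
Mateo in UTC: 08:25-17:50 (subtract 1h to convert from UTC+1).
Alice in UTC: 07:20-10:15, 12:20-13:45, 13:50-17:50 (add 3h to convert from UTC-3).
Nikolai in UTC: 06:00-14:20, 14:30-19:00 (add 5h to convert from UTC-5).
Gabriel in UTC: 06:00-06:30, 06:40-18:30 (add 4h to convert from UTC-4).
Mei and Nikolai can make the full 17:55-18:45 slot — that's 2.

2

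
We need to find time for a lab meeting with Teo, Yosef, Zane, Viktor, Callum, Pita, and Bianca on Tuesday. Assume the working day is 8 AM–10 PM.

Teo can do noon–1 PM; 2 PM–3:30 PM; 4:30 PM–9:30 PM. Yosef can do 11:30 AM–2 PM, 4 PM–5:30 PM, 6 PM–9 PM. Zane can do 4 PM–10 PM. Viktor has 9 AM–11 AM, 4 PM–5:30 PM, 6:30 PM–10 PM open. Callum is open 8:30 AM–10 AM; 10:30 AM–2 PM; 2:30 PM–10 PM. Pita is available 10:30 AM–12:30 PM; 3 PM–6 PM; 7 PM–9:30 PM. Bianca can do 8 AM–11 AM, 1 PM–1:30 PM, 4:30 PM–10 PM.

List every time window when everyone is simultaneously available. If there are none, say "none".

16:30-17:30, 19:00-21:00

Teo ∩ Yosef: 12:00-13:00, 16:30-17:30, 18:00-21:00.
Teo ∩ Yosef ∩ Zane: 16:30-17:30, 18:00-21:00.
Teo ∩ Yosef ∩ Zane ∩ Viktor: 16:30-17:30, 18:30-21:00.
Teo ∩ Yosef ∩ Zane ∩ Viktor ∩ Callum: 16:30-17:30, 18:30-21:00.
Teo ∩ Yosef ∩ Zane ∩ Viktor ∩ Callum ∩ Pita: 16:30-17:30, 19:00-21:00.
Teo ∩ Yosef ∩ Zane ∩ Viktor ∩ Callum ∩ Pita ∩ Bianca: 16:30-17:30, 19:00-21:00.
Those are the intersection windows.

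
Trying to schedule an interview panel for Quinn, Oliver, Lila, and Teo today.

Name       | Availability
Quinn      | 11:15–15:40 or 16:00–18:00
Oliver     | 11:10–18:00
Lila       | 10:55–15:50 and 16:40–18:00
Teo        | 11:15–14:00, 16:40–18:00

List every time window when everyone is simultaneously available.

11:15-14:00, 16:40-18:00

Quinn ∩ Oliver: 11:15-15:40, 16:00-18:00.
Quinn ∩ Oliver ∩ Lila: 11:15-15:40, 16:40-18:00.
Quinn ∩ Oliver ∩ Lila ∩ Teo: 11:15-14:00, 16:40-18:00.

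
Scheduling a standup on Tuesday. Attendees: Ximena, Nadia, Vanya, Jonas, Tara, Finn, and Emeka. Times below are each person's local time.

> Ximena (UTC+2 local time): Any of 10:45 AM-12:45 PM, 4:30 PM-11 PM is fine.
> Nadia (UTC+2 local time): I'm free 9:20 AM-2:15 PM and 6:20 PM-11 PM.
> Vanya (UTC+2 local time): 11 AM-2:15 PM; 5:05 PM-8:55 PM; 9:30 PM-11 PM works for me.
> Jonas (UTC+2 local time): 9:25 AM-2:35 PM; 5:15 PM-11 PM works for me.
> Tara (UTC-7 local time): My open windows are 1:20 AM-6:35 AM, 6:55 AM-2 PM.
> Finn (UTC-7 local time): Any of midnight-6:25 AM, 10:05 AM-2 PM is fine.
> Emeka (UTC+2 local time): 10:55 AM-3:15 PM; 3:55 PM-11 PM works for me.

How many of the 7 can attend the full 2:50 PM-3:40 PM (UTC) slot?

3

Ximena in UTC: 08:45-10:45, 14:30-21:00 (subtract 2h to convert from UTC+2).
Nadia in UTC: 07:20-12:15, 16:20-21:00 (subtract 2h to convert from UTC+2).
Vanya in UTC: 09:00-12:15, 15:05-18:55, 19:30-21:00 (subtract 2h to convert from UTC+2).
Jonas in UTC: 07:25-12:35, 15:15-21:00 (subtract 2h to convert from UTC+2).
Tara in UTC: 08:20-13:35, 13:55-21:00 (add 7h to convert from UTC-7).
Finn in UTC: 07:00-13:25, 17:05-21:00 (add 7h to convert from UTC-7).
Emeka in UTC: 08:55-13:15, 13:55-21:00 (subtract 2h to convert from UTC+2).
Ximena, Tara, and Emeka can make the full 14:50-15:40 slot — that's 3.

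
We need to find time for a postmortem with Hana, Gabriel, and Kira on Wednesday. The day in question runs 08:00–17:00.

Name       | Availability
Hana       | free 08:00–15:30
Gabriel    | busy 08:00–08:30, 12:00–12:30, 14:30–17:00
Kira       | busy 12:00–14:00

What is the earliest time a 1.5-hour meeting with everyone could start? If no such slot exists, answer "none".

08:30

Hana free: 08:00-15:30.
Gabriel free: 08:30-12:00, 12:30-14:30 (invert busy blocks within the working day).
Kira free: 08:00-12:00, 14:00-17:00 (invert busy blocks within the working day).
Hana ∩ Gabriel: 08:30-12:00, 12:30-14:30.
Hana ∩ Gabriel ∩ Kira: 08:30-12:00, 14:00-14:30.
Those are the intersection windows.
The first common window of at least 90 minutes is 08:30-12:00, so the earliest start is 08:30.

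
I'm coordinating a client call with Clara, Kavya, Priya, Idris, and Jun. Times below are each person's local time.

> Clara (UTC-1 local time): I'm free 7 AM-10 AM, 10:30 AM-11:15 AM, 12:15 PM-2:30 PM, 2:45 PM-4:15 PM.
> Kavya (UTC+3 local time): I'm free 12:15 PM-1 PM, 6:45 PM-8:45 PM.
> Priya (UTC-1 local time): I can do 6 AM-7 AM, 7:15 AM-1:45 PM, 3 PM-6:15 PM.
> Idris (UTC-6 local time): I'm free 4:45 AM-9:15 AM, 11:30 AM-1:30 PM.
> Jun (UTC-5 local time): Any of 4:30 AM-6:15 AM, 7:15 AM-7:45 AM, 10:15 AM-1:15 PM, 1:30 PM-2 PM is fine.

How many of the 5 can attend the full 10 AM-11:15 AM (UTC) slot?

2

Clara in UTC: 08:00-11:00, 11:30-12:15, 13:15-15:30, 15:45-17:15 (add 1h to convert from UTC-1).
Kavya in UTC: 09:15-10:00, 15:45-17:45 (subtract 3h to convert from UTC+3).
Priya in UTC: 07:00-08:00, 08:15-14:45, 16:00-19:15 (add 1h to convert from UTC-1).
Idris in UTC: 10:45-15:15, 17:30-19:30 (add 6h to convert from UTC-6).
Jun in UTC: 09:30-11:15, 12:15-12:45, 15:15-18:15, 18:30-19:00 (add 5h to convert from UTC-5).
Priya and Jun can make the full 10:00-11:15 slot — that's 2.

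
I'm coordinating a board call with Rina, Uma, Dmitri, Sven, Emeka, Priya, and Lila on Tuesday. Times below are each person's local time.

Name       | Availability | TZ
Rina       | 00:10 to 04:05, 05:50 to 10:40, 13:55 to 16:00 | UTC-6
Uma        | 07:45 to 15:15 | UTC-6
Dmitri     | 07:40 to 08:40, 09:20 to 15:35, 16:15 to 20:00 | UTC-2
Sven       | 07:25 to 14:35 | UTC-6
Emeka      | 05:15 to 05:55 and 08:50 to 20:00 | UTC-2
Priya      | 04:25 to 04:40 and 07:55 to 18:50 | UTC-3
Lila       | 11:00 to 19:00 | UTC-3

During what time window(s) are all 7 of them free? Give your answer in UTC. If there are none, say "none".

Rina in UTC: 06:10-10:05, 11:50-16:40, 19:55-22:00 (add 6h to convert from UTC-6).
Uma in UTC: 13:45-21:15 (add 6h to convert from UTC-6).
Dmitri in UTC: 09:40-10:40, 11:20-17:35, 18:15-22:00 (add 2h to convert from UTC-2).
Sven in UTC: 13:25-20:35 (add 6h to convert from UTC-6).
Emeka in UTC: 07:15-07:55, 10:50-22:00 (add 2h to convert from UTC-2).
Priya in UTC: 07:25-07:40, 10:55-21:50 (add 3h to convert from UTC-3).
Lila in UTC: 14:00-22:00 (add 3h to convert from UTC-3).
Rina ∩ Uma: 13:45-16:40, 19:55-21:15.
Rina ∩ Uma ∩ Dmitri: 13:45-16:40, 19:55-21:15.
Rina ∩ Uma ∩ Dmitri ∩ Sven: 13:45-16:40, 19:55-20:35.
Rina ∩ Uma ∩ Dmitri ∩ Sven ∩ Emeka: 13:45-16:40, 19:55-20:35.
Rina ∩ Uma ∩ Dmitri ∩ Sven ∩ Emeka ∩ Priya: 13:45-16:40, 19:55-20:35.
Rina ∩ Uma ∩ Dmitri ∩ Sven ∩ Emeka ∩ Priya ∩ Lila: 14:00-16:40, 19:55-20:35.

14:00-16:40, 19:55-20:35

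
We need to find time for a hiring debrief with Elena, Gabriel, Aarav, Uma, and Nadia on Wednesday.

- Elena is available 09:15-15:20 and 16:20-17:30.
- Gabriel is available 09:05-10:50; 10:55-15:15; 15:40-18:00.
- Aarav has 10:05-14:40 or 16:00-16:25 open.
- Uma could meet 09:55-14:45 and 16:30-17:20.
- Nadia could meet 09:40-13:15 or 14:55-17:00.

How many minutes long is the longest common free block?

Elena ∩ Gabriel: 09:15-10:50, 10:55-15:15, 16:20-17:30.
Elena ∩ Gabriel ∩ Aarav: 10:05-10:50, 10:55-14:40, 16:20-16:25.
Elena ∩ Gabriel ∩ Aarav ∩ Uma: 10:05-10:50, 10:55-14:40.
Elena ∩ Gabriel ∩ Aarav ∩ Uma ∩ Nadia: 10:05-10:50, 10:55-13:15.
The longest is 10:55-13:15 at 140 minutes.

140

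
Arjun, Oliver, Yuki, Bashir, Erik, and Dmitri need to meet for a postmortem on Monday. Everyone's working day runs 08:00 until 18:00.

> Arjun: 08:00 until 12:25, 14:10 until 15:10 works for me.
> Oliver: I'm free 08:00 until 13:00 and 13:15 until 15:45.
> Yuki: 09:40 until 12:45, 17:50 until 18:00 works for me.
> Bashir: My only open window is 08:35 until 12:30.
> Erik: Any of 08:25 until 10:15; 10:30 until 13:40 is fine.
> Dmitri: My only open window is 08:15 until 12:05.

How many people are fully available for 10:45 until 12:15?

Arjun, Oliver, Yuki, Bashir, and Erik can make the full 10:45-12:15 slot — that's 5.

5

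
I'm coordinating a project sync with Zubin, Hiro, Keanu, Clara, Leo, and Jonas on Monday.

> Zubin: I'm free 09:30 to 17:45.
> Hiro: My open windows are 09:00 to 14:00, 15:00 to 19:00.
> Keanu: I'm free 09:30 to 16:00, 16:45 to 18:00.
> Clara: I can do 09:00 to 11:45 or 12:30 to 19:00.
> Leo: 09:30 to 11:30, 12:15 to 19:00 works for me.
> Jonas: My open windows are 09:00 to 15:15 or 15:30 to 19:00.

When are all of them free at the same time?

09:30-11:30, 12:30-14:00, 15:00-15:15, 15:30-16:00, 16:45-17:45

Zubin ∩ Hiro: 09:30-14:00, 15:00-17:45.
Zubin ∩ Hiro ∩ Keanu: 09:30-14:00, 15:00-16:00, 16:45-17:45.
Zubin ∩ Hiro ∩ Keanu ∩ Clara: 09:30-11:45, 12:30-14:00, 15:00-16:00, 16:45-17:45.
Zubin ∩ Hiro ∩ Keanu ∩ Clara ∩ Leo: 09:30-11:30, 12:30-14:00, 15:00-16:00, 16:45-17:45.
Zubin ∩ Hiro ∩ Keanu ∩ Clara ∩ Leo ∩ Jonas: 09:30-11:30, 12:30-14:00, 15:00-15:15, 15:30-16:00, 16:45-17:45.
So the common availability across everyone is 09:30-11:30, 12:30-14:00, 15:00-15:15, 15:30-16:00, 16:45-17:45.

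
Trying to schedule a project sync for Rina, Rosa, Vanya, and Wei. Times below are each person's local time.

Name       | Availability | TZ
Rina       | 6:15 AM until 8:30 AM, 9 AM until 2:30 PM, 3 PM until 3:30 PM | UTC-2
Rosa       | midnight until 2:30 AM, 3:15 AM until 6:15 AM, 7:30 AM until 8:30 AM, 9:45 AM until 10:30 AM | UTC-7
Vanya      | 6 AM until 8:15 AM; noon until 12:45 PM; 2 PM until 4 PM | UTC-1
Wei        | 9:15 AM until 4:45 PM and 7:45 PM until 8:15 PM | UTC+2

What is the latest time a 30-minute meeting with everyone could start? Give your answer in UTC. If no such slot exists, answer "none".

08:45

Rina in UTC: 08:15-10:30, 11:00-16:30, 17:00-17:30 (add 2h to convert from UTC-2).
Rosa in UTC: 07:00-09:30, 10:15-13:15, 14:30-15:30, 16:45-17:30 (add 7h to convert from UTC-7).
Vanya in UTC: 07:00-09:15, 13:00-13:45, 15:00-17:00 (add 1h to convert from UTC-1).
Wei in UTC: 07:15-14:45, 17:45-18:15 (subtract 2h to convert from UTC+2).
Rina ∩ Rosa: 08:15-09:30, 10:15-10:30, 11:00-13:15, 14:30-15:30, 17:00-17:30.
Rina ∩ Rosa ∩ Vanya: 08:15-09:15, 13:00-13:15, 15:00-15:30.
Rina ∩ Rosa ∩ Vanya ∩ Wei: 08:15-09:15, 13:00-13:15.
The last common window of at least 30 minutes is 08:15-09:15; a 30-minute meeting can start as late as 08:45 and still end by 09:15.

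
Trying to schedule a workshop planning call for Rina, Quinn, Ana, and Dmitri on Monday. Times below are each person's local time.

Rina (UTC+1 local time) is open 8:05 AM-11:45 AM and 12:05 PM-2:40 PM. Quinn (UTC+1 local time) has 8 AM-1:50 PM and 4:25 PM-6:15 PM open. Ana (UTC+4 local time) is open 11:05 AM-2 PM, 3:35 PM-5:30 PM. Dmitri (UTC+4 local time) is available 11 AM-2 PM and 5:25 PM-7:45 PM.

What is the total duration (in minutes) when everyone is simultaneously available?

175

Rina in UTC: 07:05-10:45, 11:05-13:40 (subtract 1h to convert from UTC+1).
Quinn in UTC: 07:00-12:50, 15:25-17:15 (subtract 1h to convert from UTC+1).
Ana in UTC: 07:05-10:00, 11:35-13:30 (subtract 4h to convert from UTC+4).
Dmitri in UTC: 07:00-10:00, 13:25-15:45 (subtract 4h to convert from UTC+4).
Rina ∩ Quinn: 07:05-10:45, 11:05-12:50.
Rina ∩ Quinn ∩ Ana: 07:05-10:00, 11:35-12:50.
Rina ∩ Quinn ∩ Ana ∩ Dmitri: 07:05-10:00.
That's a single block of 175 minutes.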